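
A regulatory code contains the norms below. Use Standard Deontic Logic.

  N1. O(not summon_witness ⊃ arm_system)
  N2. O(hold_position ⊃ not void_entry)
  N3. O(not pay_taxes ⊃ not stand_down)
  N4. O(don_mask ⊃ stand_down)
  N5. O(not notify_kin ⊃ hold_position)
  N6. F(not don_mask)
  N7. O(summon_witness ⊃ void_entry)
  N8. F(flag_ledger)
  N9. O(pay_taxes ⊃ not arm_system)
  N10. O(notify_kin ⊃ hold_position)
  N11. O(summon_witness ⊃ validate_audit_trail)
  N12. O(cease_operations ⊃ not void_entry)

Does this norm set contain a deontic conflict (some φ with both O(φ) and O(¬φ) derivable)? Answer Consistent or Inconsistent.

By case analysis on notify_kin: premise 10 gives O(notify_kin ⊃ hold_position) and premise 5 gives O(not notify_kin ⊃ hold_position), so O(hold_position) either way.
Premise 2 is O(hold_position ⊃ not void_entry); since O(hold_position), deontic closure gives O(not void_entry).
Premise 7, O(summon_witness ⊃ void_entry), contraposes to O(not void_entry ⊃ not summon_witness); with O(not void_entry) we get O(not summon_witness).
Applying K to premise 1 (O(not summon_witness ⊃ arm_system)) and O(not summon_witness) yields O(arm_system).
Premise 9 is O(pay_taxes ⊃ not arm_system); contrapositively O(arm_system ⊃ not pay_taxes). Since O(arm_system) holds, K gives O(not pay_taxes).
With premise 3, O(not pay_taxes ⊃ not stand_down), the K-axiom yields O(not stand_down).
Premise 4 is O(don_mask ⊃ stand_down); contrapositively O(not stand_down ⊃ not don_mask). Since O(not stand_down) holds, K gives O(not don_mask).
But premise 6, F(not don_mask), means O(don_mask).
We now have both O(not don_mask) and O(don_mask) — don_mask is simultaneously obligatory and forbidden, violating the D-axiom.

Inconsistent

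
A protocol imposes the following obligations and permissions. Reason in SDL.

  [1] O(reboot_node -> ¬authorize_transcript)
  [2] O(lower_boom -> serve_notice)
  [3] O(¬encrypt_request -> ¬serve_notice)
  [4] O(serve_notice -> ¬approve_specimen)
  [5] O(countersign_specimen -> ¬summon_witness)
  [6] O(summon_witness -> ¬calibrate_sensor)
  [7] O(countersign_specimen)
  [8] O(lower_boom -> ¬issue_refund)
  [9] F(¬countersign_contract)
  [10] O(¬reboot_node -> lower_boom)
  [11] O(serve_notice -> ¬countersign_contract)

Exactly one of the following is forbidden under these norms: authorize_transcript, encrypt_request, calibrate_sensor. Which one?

F(¬countersign_contract) at premise 9 means O(countersign_contract).
Premise 11 is O(serve_notice -> ¬countersign_contract); contrapositively O(countersign_contract -> ¬serve_notice). Since O(countersign_contract) holds, K gives O(¬serve_notice).
Premise 2 is O(lower_boom -> serve_notice); contrapositively O(¬serve_notice -> ¬lower_boom). Since O(¬serve_notice) holds, K gives O(¬lower_boom).
Premise 10, O(¬reboot_node -> lower_boom), contraposes to O(¬lower_boom -> reboot_node); with O(¬lower_boom) we get O(reboot_node).
From O(reboot_node) and premise 1, O(reboot_node -> ¬authorize_transcript), we obtain O(¬authorize_transcript).
So O(¬authorize_transcript) holds, i.e. authorize_transcript is forbidden. None of the other listed options is forbidden under the premises.

authorize_transcript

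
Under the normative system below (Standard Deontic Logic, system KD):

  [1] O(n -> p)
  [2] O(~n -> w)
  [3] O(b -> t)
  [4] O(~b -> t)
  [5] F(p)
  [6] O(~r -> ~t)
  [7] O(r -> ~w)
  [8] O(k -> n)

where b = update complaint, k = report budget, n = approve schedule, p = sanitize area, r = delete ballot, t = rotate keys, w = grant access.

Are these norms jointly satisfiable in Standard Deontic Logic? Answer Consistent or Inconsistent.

Inconsistent

Premises 3 and 4 are O(b -> t) and O(~b -> t); every ideal world satisfies b or ~b, so in either case t holds — hence O(t).
Premise 6 is O(~r -> ~t); contrapositively O(t -> r). Since O(t) holds, K gives O(r).
Premise 7 is O(r -> ~w); since O(r), deontic closure gives O(~w).
Premise 2 is O(~n -> w); contrapositively O(~w -> n). Since O(~w) holds, K gives O(n).
With premise 1, O(n -> p), the K-axiom yields O(p).
But premise 5, F(p), means O(~p).
We now have both O(p) and O(~p) — p is simultaneously obligatory and forbidden, violating the D-axiom.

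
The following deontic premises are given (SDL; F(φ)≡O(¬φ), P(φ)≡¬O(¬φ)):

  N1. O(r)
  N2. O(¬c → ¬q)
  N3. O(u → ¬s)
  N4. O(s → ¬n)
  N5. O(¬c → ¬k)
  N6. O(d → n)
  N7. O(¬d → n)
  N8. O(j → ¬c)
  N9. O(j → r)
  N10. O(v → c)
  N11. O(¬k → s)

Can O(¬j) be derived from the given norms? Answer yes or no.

By case analysis on d: premise 6 gives O(d → n) and premise 7 gives O(¬d → n), so O(n) either way.
The contrapositive of premise 4 (O(s → ¬n)) is O(n → ¬s), and O(n) is already established, so O(¬s).
The contrapositive of premise 11 (O(¬k → s)) is O(¬s → k), and O(¬s) is already established, so O(k).
The contrapositive of premise 5 (O(¬c → ¬k)) is O(k → c), and O(k) is already established, so O(c).
The contrapositive of premise 8 (O(j → ¬c)) is O(c → ¬j), and O(c) is already established, so O(¬j).
Premises 1, 2, 3, 9, 10 do not contribute to this derivation.
So O(¬j) follows.

Yes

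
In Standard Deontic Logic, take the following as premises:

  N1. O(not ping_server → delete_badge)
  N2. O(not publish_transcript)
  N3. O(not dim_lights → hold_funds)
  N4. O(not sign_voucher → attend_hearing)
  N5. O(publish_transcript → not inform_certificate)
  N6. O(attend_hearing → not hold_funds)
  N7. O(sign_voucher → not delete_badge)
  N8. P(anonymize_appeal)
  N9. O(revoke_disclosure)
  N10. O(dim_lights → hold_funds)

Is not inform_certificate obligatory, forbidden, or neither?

Premise 5 is O(publish_transcript → not inform_certificate), but O(publish_transcript) is not derivable from the premises, so it does not yield O(not inform_certificate).
No premise or chain of K-axiom applications forces O(not inform_certificate), and none forces O(inform_certificate). So not inform_certificate is neither obligatory nor forbidden under these norms.

Neither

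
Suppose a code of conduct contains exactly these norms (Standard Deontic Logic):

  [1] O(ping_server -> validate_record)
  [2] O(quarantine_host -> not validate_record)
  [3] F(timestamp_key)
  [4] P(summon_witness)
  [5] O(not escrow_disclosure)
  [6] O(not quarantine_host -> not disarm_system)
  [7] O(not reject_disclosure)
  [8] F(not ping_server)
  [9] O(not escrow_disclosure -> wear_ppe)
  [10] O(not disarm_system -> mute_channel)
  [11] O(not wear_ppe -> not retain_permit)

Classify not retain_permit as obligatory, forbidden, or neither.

Neither

Premise 11 is O(not wear_ppe -> not retain_permit), but O(not wear_ppe) is not derivable from the premises, so it does not yield O(not retain_permit).
No premise or chain of K-axiom applications forces O(not retain_permit), and none forces O(retain_permit). So not retain_permit is neither obligatory nor forbidden under these norms.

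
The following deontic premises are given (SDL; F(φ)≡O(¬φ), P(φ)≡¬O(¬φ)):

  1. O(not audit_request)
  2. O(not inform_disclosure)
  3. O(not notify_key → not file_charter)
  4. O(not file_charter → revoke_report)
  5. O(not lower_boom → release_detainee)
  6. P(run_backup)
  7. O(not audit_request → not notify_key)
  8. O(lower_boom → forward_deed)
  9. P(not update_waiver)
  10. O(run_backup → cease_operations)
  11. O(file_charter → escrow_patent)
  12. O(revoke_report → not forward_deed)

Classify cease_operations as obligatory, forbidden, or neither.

Neither

Premise 10 is O(run_backup → cease_operations), but O(run_backup) is not derivable from the premises (the permission P(run_backup) asserts only not O(not run_backup), not O(run_backup)), so it does not yield O(cease_operations).
No premise or chain of K-axiom applications forces O(cease_operations), and none forces O(not cease_operations). So cease_operations is neither obligatory nor forbidden under these norms.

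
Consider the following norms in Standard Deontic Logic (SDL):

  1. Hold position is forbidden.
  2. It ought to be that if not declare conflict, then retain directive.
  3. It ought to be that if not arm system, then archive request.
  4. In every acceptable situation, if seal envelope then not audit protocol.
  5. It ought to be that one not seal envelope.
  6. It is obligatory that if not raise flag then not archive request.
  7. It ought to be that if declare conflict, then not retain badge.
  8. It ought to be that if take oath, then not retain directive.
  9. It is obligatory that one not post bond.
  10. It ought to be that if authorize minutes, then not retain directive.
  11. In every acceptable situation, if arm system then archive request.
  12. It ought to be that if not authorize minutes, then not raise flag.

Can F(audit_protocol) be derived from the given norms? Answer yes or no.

Premise 4 is O(seal_envelope → ¬audit_protocol), but O(seal_envelope) is not derivable from the premises, so it does not yield O(¬audit_protocol).
No other premise forces O(¬audit_protocol). An ideal world satisfying every premise can still have audit_protocol true, so F(audit_protocol) is not derivable.

No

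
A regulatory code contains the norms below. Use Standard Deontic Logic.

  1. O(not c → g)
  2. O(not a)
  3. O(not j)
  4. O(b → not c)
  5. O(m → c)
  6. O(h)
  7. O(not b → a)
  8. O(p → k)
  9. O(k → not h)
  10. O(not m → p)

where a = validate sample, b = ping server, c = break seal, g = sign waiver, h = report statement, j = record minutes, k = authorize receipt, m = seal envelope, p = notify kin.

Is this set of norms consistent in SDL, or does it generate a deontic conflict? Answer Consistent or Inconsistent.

Inconsistent

From premise 6 we have O(h).
The contrapositive of premise 9 (O(k → not h)) is O(h → not k), and O(h) is already established, so O(not k).
Premise 8 is O(p → k); contrapositively O(not k → not p). Since O(not k) holds, K gives O(not p).
Premise 10, O(not m → p), contraposes to O(not p → m); with O(not p) we get O(m).
Premise 5 is O(m → c); since O(m), deontic closure gives O(c).
The contrapositive of premise 4 (O(b → not c)) is O(c → not b), and O(c) is already established, so O(not b).
From O(not b) and premise 7, O(not b → a), we obtain O(a).
Yet premise 2 states O(not a).
We now have both O(a) and O(not a) — a is simultaneously obligatory and forbidden, violating the D-axiom.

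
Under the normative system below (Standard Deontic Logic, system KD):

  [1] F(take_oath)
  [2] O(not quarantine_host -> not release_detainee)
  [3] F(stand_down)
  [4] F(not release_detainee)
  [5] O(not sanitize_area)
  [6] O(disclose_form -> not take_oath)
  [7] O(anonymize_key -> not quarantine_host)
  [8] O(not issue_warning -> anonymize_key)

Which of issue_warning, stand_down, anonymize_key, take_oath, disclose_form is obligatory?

issue_warning

F(not release_detainee) at premise 4 means O(release_detainee).
Premise 2, O(not quarantine_host -> not release_detainee), contraposes to O(release_detainee -> quarantine_host); with O(release_detainee) we get O(quarantine_host).
The contrapositive of premise 7 (O(anonymize_key -> not quarantine_host)) is O(quarantine_host -> not anonymize_key), and O(quarantine_host) is already established, so O(not anonymize_key).
Premise 8, O(not issue_warning -> anonymize_key), contraposes to O(not anonymize_key -> issue_warning); with O(not anonymize_key) we get O(issue_warning).
So O(issue_warning) holds — issue_warning is obligatory. None of the other listed options is made obligatory by any chain of premises.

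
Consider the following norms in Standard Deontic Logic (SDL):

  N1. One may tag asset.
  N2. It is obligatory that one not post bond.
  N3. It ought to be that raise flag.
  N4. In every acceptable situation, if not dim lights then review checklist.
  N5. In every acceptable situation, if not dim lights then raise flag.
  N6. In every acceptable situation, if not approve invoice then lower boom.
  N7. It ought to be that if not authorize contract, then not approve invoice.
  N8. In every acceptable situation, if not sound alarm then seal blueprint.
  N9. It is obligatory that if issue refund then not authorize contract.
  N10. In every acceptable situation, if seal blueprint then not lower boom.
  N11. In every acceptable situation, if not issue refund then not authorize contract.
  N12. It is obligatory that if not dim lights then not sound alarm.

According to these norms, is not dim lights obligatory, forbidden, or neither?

Forbidden

Premises 11 and 9 are O(¬issue_refund → ¬authorize_contract) and O(issue_refund → ¬authorize_contract); every ideal world satisfies ¬issue_refund or issue_refund, so in either case ¬authorize_contract holds — hence O(¬authorize_contract).
From O(¬authorize_contract) and premise 7, O(¬authorize_contract → ¬approve_invoice), we obtain O(¬approve_invoice).
With premise 6, O(¬approve_invoice → lower_boom), the K-axiom yields O(lower_boom).
Premise 10 is O(seal_blueprint → ¬lower_boom); contrapositively O(lower_boom → ¬seal_blueprint). Since O(lower_boom) holds, K gives O(¬seal_blueprint).
The contrapositive of premise 8 (O(¬sound_alarm → seal_blueprint)) is O(¬seal_blueprint → sound_alarm), and O(¬seal_blueprint) is already established, so O(sound_alarm).
The contrapositive of premise 12 (O(¬dim_lights → ¬sound_alarm)) is O(sound_alarm → dim_lights), and O(sound_alarm) is already established, so O(dim_lights).
Premises 1, 2, 3, 4, 5 do not contribute to this derivation.
Thus O(dim_lights), which is F(¬dim_lights): ¬dim_lights is forbidden.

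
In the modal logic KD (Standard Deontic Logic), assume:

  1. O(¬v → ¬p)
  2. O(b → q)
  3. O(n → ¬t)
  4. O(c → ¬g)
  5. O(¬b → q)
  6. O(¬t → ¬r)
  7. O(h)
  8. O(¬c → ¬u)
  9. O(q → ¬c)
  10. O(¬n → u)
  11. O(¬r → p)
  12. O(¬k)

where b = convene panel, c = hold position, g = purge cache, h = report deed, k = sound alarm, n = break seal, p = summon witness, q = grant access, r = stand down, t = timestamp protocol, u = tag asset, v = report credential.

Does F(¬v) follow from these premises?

Premises 2 and 5 cover both cases: O(b → q) and O(¬b → q). Since b ∨ ¬b is a tautology, O(q) follows.
From O(q) and premise 9, O(q → ¬c), we obtain O(¬c).
From O(¬c) and premise 8, O(¬c → ¬u), we obtain O(¬u).
Premise 10 is O(¬n → u); contrapositively O(¬u → n). Since O(¬u) holds, K gives O(n).
With premise 3, O(n → ¬t), the K-axiom yields O(¬t).
Premise 6 is O(¬t → ¬r); since O(¬t), deontic closure gives O(¬r).
From O(¬r) and premise 11, O(¬r → p), we obtain O(p).
The contrapositive of premise 1 (O(¬v → ¬p)) is O(p → v), and O(p) is already established, so O(v).
Premises 4, 7, 12 do not contribute to this derivation.
So O(v) holds, i.e. F(¬v). The claim follows.

Yes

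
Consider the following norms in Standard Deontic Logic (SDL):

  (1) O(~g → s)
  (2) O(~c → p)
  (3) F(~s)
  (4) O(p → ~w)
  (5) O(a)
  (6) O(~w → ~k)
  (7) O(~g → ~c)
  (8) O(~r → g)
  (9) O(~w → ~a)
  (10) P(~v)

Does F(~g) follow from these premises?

From premise 5 we have O(a).
Premise 9 is O(~w → ~a); contrapositively O(a → w). Since O(a) holds, K gives O(w).
The contrapositive of premise 4 (O(p → ~w)) is O(w → ~p), and O(w) is already established, so O(~p).
Premise 2 is O(~c → p); contrapositively O(~p → c). Since O(~p) holds, K gives O(c).
The contrapositive of premise 7 (O(~g → ~c)) is O(c → g), and O(c) is already established, so O(g).
Premises 1, 3, 6, 8, 10 do not contribute to this derivation.
So O(g) holds, i.e. F(~g). The claim follows.

Yes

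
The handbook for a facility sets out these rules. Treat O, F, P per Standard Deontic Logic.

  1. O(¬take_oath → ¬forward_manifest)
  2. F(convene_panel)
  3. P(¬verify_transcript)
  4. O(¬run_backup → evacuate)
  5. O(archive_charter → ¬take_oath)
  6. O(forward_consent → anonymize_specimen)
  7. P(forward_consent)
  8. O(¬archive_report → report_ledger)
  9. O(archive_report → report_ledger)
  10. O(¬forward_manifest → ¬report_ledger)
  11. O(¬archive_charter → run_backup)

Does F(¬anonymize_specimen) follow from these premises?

Premise 6 is O(forward_consent → anonymize_specimen), but O(forward_consent) is not derivable from the premises (the permission P(forward_consent) asserts only ¬O(¬forward_consent), not O(forward_consent)), so it does not yield O(anonymize_specimen).
No other premise forces O(anonymize_specimen). An ideal world satisfying every premise can still have ¬anonymize_specimen true, so F(¬anonymize_specimen) is not derivable.

No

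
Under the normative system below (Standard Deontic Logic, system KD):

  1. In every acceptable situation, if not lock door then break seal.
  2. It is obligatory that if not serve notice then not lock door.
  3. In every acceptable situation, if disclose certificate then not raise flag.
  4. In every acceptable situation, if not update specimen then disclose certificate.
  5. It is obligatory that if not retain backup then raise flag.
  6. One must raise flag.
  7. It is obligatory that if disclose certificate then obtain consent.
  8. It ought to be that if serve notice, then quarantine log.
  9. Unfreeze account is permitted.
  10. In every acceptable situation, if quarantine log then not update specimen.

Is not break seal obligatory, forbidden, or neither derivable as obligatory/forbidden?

Premise 6 gives O(raise_flag).
The contrapositive of premise 3 (O(disclose_certificate → ¬raise_flag)) is O(raise_flag → ¬disclose_certificate), and O(raise_flag) is already established, so O(¬disclose_certificate).
Premise 4, O(¬update_specimen → disclose_certificate), contraposes to O(¬disclose_certificate → update_specimen); with O(¬disclose_certificate) we get O(update_specimen).
Premise 10, O(quarantine_log → ¬update_specimen), contraposes to O(update_specimen → ¬quarantine_log); with O(update_specimen) we get O(¬quarantine_log).
Premise 8 is O(serve_notice → quarantine_log); contrapositively O(¬quarantine_log → ¬serve_notice). Since O(¬quarantine_log) holds, K gives O(¬serve_notice).
Premise 2 is O(¬serve_notice → ¬lock_door); since O(¬serve_notice), deontic closure gives O(¬lock_door).
From O(¬lock_door) and premise 1, O(¬lock_door → break_seal), we obtain O(break_seal).
Premises 5, 7, 9 do not contribute to this derivation.
Thus O(break_seal), which is F(¬break_seal): ¬break_seal is forbidden.

Forbidden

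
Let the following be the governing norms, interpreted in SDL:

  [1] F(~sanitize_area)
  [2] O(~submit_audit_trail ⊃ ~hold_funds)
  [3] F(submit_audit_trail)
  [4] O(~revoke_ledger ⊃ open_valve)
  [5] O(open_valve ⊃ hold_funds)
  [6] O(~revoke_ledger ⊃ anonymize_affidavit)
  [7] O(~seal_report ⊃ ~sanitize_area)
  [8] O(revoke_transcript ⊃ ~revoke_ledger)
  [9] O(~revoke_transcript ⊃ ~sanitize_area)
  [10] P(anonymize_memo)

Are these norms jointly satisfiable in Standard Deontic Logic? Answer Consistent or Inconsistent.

F(submit_audit_trail) at premise 3 means O(~submit_audit_trail).
Premise 2 is O(~submit_audit_trail ⊃ ~hold_funds); since O(~submit_audit_trail), deontic closure gives O(~hold_funds).
Premise 5 is O(open_valve ⊃ hold_funds); contrapositively O(~hold_funds ⊃ ~open_valve). Since O(~hold_funds) holds, K gives O(~open_valve).
Premise 4 is O(~revoke_ledger ⊃ open_valve); contrapositively O(~open_valve ⊃ revoke_ledger). Since O(~open_valve) holds, K gives O(revoke_ledger).
The contrapositive of premise 8 (O(revoke_transcript ⊃ ~revoke_ledger)) is O(revoke_ledger ⊃ ~revoke_transcript), and O(revoke_ledger) is already established, so O(~revoke_transcript).
Applying K to premise 9 (O(~revoke_transcript ⊃ ~sanitize_area)) and O(~revoke_transcript) yields O(~sanitize_area).
Yet premise 1 is F(~sanitize_area), i.e. O(sanitize_area).
We now have both O(~sanitize_area) and O(sanitize_area) — sanitize_area is simultaneously obligatory and forbidden, violating the D-axiom.

Inconsistent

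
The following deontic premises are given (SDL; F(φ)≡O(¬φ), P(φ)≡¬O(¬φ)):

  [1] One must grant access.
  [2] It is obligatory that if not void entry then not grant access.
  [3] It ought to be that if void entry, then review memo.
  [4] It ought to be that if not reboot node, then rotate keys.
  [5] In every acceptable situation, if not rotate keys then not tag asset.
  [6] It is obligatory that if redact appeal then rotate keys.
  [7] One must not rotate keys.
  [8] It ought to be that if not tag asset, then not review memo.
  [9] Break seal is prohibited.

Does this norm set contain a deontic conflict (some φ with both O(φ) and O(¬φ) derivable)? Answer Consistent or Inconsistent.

Premise 1 states O(grant_access) outright.
Premise 2, O(¬void_entry → ¬grant_access), contraposes to O(grant_access → void_entry); with O(grant_access) we get O(void_entry).
Applying K to premise 3 (O(void_entry → review_memo)) and O(void_entry) yields O(review_memo).
The contrapositive of premise 8 (O(¬tag_asset → ¬review_memo)) is O(review_memo → tag_asset), and O(review_memo) is already established, so O(tag_asset).
Premise 5 is O(¬rotate_keys → ¬tag_asset); contrapositively O(tag_asset → rotate_keys). Since O(tag_asset) holds, K gives O(rotate_keys).
However, F(rotate_keys) at premise 7 amounts to O(¬rotate_keys).
We now have both O(rotate_keys) and O(¬rotate_keys) — rotate_keys is simultaneously obligatory and forbidden, violating the D-axiom.

Inconsistent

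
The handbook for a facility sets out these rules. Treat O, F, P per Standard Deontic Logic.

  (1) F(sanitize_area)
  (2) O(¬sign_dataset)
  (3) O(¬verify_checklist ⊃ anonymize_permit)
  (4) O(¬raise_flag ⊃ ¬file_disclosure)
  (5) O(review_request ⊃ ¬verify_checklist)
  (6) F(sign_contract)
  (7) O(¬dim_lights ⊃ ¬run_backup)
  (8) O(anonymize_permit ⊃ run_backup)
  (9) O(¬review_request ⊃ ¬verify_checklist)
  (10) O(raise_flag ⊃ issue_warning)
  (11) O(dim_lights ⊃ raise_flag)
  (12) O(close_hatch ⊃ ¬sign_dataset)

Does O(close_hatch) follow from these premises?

Premise 12 is O(close_hatch ⊃ ¬sign_dataset); even if O(¬sign_dataset) held, inferring O(close_hatch) would be affirming the consequent — invalid.
No other premise forces O(close_hatch). An ideal world satisfying every premise can still have close_hatch false, so O(close_hatch) is not derivable.

No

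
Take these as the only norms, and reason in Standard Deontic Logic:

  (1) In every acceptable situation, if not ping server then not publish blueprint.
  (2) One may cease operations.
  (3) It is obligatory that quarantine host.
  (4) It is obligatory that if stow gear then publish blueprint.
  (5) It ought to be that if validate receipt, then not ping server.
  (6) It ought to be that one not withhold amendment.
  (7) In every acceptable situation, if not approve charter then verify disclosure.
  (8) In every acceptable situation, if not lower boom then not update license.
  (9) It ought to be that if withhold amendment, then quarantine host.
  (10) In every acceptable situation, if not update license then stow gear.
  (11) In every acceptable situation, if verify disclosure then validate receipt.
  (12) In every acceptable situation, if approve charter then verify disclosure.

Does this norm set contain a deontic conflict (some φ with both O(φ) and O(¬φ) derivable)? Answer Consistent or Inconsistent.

Premise 9 is O(withhold_amendment → quarantine_host); even if O(quarantine_host) held, inferring O(withhold_amendment) would be affirming the consequent — invalid.
So O(withhold_amendment) is not derivable, and the apparent clash with O(¬withhold_amendment) does not arise.
A world satisfying every obligation exists (e.g. approve_charter=false, cease_operations=false, lower_boom=true, ping_server=false, publish_blueprint=false, quarantine_host=true, stow_gear=false, update_license=true, validate_receipt=true, verify_disclosure=true, withhold_amendment=false); no atom is both obligatory and forbidden, so the set is consistent.

Consistent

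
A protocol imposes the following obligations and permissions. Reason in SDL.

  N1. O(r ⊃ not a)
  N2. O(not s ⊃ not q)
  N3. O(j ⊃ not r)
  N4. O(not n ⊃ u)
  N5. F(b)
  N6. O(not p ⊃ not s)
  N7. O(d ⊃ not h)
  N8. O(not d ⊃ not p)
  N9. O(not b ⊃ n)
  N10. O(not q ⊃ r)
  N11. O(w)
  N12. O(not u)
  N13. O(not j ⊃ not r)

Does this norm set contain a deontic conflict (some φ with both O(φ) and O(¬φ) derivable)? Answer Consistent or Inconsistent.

Consistent

Premise 4 is O(not n ⊃ u), but O(not n) is not derivable from the premises, so it does not yield O(u).
So O(u) is not derivable, and the apparent clash with O(not u) does not arise.
A world satisfying every obligation exists (e.g. a=false, b=false, d=true, h=false, j=false, n=true, p=true, q=true, r=false, s=true, u=false, w=true); no atom is both obligatory and forbidden, so the set is consistent.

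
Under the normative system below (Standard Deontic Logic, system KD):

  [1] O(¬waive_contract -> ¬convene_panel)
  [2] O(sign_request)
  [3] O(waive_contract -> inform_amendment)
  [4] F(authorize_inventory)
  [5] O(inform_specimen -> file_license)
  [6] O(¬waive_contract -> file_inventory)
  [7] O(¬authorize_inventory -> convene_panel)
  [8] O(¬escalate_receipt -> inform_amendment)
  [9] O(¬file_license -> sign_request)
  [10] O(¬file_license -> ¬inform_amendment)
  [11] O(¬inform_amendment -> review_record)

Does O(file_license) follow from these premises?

Yes

Premise 4 is F(authorize_inventory), i.e. O(¬authorize_inventory).
With premise 7, O(¬authorize_inventory -> convene_panel), the K-axiom yields O(convene_panel).
Premise 1, O(¬waive_contract -> ¬convene_panel), contraposes to O(convene_panel -> waive_contract); with O(convene_panel) we get O(waive_contract).
Applying K to premise 3 (O(waive_contract -> inform_amendment)) and O(waive_contract) yields O(inform_amendment).
The contrapositive of premise 10 (O(¬file_license -> ¬inform_amendment)) is O(inform_amendment -> file_license), and O(inform_amendment) is already established, so O(file_license).
Premises 2, 5, 6, 8, 9, 11 do not contribute to this derivation.
So O(file_license) follows.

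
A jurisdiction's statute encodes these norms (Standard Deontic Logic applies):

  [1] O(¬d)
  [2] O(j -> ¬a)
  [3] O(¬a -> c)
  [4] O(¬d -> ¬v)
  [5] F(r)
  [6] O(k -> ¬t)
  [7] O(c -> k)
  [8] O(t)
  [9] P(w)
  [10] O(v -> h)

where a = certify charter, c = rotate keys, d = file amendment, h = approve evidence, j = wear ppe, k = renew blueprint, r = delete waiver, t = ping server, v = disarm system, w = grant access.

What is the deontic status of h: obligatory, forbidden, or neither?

Premise 10 is O(v -> h), but O(v) is not derivable from the premises, so it does not yield O(h).
No premise or chain of K-axiom applications forces O(h), and none forces O(¬h). So h is neither obligatory nor forbidden under these norms.

Neither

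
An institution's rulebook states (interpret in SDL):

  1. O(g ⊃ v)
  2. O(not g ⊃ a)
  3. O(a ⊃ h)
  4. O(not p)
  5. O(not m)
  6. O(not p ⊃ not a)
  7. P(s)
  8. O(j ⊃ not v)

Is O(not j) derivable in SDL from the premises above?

Premise 4 gives O(not p).
Applying K to premise 6 (O(not p ⊃ not a)) and O(not p) yields O(not a).
The contrapositive of premise 2 (O(not g ⊃ a)) is O(not a ⊃ g), and O(not a) is already established, so O(g).
Applying K to premise 1 (O(g ⊃ v)) and O(g) yields O(v).
The contrapositive of premise 8 (O(j ⊃ not v)) is O(v ⊃ not j), and O(v) is already established, so O(not j).
Premises 3, 5, 7 do not contribute to this derivation.
So O(not j) follows.

Yes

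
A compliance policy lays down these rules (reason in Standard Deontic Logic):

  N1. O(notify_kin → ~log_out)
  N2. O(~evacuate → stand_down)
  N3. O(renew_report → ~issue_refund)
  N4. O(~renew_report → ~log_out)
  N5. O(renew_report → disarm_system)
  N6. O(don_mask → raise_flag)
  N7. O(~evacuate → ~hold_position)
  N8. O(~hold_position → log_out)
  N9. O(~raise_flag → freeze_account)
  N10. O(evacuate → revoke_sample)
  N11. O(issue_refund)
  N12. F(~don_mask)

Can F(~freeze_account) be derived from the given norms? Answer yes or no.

No

Premise 9 is O(~raise_flag → freeze_account), but O(~raise_flag) is not derivable from the premises, so it does not yield O(freeze_account).
No other premise forces O(freeze_account). An ideal world satisfying every premise can still have ~freeze_account true, so F(~freeze_account) is not derivable.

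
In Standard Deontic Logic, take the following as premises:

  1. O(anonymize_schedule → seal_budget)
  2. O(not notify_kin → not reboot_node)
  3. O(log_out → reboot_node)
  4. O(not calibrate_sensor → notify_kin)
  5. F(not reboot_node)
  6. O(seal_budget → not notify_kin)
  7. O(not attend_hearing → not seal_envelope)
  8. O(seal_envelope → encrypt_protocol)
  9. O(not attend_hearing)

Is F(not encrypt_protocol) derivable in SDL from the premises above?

Premise 8 is O(seal_envelope → encrypt_protocol), but O(seal_envelope) is not derivable from the premises, so it does not yield O(encrypt_protocol).
No other premise forces O(encrypt_protocol). An ideal world satisfying every premise can still have not encrypt_protocol true, so F(not encrypt_protocol) is not derivable.

No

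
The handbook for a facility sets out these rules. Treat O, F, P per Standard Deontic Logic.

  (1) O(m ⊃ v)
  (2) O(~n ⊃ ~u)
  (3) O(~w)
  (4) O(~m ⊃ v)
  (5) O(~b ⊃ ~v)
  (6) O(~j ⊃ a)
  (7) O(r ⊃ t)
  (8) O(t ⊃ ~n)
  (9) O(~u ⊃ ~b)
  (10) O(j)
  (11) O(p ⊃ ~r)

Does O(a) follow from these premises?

Premise 6 is O(~j ⊃ a), but O(~j) is not derivable from the premises, so it does not yield O(a).
No other premise forces O(a). An ideal world satisfying every premise can still have a false, so O(a) is not derivable.

No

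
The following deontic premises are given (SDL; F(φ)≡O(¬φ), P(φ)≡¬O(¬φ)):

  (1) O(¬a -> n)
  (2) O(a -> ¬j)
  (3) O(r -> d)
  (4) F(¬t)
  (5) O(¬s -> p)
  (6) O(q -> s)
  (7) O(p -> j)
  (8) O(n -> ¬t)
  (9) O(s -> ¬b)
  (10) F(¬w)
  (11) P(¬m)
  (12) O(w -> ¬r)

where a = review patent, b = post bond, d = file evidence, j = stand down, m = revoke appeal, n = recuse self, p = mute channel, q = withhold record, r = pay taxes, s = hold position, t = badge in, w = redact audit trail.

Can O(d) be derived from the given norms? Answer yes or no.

No

Premise 3 is O(r -> d), but O(r) is not derivable from the premises, so it does not yield O(d).
No other premise forces O(d). An ideal world satisfying every premise can still have d false, so O(d) is not derivable.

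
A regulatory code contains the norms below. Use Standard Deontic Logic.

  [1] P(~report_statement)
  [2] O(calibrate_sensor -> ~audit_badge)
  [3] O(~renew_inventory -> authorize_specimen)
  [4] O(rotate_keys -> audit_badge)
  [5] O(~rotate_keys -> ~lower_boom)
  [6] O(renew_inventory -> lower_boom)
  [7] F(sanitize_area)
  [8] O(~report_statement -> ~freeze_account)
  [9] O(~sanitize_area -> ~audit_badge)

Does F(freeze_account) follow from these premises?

Premise 8 is O(~report_statement -> ~freeze_account), but O(~report_statement) is not derivable from the premises (the permission P(~report_statement) asserts only ~O(report_statement), not O(~report_statement)), so it does not yield O(~freeze_account).
No other premise forces O(~freeze_account). An ideal world satisfying every premise can still have freeze_account true, so F(freeze_account) is not derivable.

No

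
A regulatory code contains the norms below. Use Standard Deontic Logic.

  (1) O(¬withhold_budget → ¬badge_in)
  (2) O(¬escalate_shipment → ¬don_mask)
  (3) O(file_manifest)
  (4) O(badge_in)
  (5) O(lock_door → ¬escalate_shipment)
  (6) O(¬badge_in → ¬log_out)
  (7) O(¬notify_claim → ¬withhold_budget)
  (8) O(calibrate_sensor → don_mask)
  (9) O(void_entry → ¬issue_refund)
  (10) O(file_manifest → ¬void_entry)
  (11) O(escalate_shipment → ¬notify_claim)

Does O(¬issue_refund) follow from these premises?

No

Premise 9 is O(void_entry → ¬issue_refund), but O(void_entry) is not derivable from the premises, so it does not yield O(¬issue_refund).
No other premise forces O(¬issue_refund). An ideal world satisfying every premise can still have ¬issue_refund false, so O(¬issue_refund) is not derivable.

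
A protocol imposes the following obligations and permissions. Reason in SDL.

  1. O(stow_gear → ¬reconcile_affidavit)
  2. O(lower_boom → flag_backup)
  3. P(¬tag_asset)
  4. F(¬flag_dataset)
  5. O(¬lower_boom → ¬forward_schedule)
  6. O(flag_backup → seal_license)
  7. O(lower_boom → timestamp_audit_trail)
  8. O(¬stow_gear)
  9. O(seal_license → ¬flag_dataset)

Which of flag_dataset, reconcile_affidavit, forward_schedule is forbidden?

Premise 4, F(¬flag_dataset), is equivalent to O(flag_dataset).
The contrapositive of premise 9 (O(seal_license → ¬flag_dataset)) is O(flag_dataset → ¬seal_license), and O(flag_dataset) is already established, so O(¬seal_license).
Premise 6 is O(flag_backup → seal_license); contrapositively O(¬seal_license → ¬flag_backup). Since O(¬seal_license) holds, K gives O(¬flag_backup).
Premise 2, O(lower_boom → flag_backup), contraposes to O(¬flag_backup → ¬lower_boom); with O(¬flag_backup) we get O(¬lower_boom).
With premise 5, O(¬lower_boom → ¬forward_schedule), the K-axiom yields O(¬forward_schedule).
So O(¬forward_schedule) holds, i.e. forward_schedule is forbidden. None of the other listed options is forbidden under the premises.

forward_schedule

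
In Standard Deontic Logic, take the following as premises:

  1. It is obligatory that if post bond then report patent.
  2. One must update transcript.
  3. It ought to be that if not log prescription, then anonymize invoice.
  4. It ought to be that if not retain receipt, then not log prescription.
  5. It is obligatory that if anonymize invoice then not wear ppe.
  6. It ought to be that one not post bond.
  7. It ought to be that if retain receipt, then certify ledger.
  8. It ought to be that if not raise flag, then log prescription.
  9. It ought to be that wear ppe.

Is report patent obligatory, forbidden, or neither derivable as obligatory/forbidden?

Neither

Premise 1 is O(post_bond → report_patent), but O(post_bond) is not derivable from the premises, so it does not yield O(report_patent).
No premise or chain of K-axiom applications forces O(report_patent), and none forces O(¬report_patent). So report_patent is neither obligatory nor forbidden under these norms.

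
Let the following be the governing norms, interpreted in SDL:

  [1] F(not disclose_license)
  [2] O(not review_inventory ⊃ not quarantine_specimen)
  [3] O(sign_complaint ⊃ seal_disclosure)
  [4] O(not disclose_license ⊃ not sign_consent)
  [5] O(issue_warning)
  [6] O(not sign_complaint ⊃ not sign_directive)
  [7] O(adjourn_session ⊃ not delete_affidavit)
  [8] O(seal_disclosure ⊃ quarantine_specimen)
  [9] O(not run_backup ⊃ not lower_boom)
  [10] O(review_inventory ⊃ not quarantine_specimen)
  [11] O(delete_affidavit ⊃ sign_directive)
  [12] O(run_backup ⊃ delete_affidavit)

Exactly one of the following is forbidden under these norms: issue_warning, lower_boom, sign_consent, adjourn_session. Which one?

lower_boom

By case analysis on review_inventory: premise 10 gives O(review_inventory ⊃ not quarantine_specimen) and premise 2 gives O(not review_inventory ⊃ not quarantine_specimen), so O(not quarantine_specimen) either way.
Premise 8, O(seal_disclosure ⊃ quarantine_specimen), contraposes to O(not quarantine_specimen ⊃ not seal_disclosure); with O(not quarantine_specimen) we get O(not seal_disclosure).
Premise 3 is O(sign_complaint ⊃ seal_disclosure); contrapositively O(not seal_disclosure ⊃ not sign_complaint). Since O(not seal_disclosure) holds, K gives O(not sign_complaint).
From O(not sign_complaint) and premise 6, O(not sign_complaint ⊃ not sign_directive), we obtain O(not sign_directive).
Premise 11 is O(delete_affidavit ⊃ sign_directive); contrapositively O(not sign_directive ⊃ not delete_affidavit). Since O(not sign_directive) holds, K gives O(not delete_affidavit).
Premise 12 is O(run_backup ⊃ delete_affidavit); contrapositively O(not delete_affidavit ⊃ not run_backup). Since O(not delete_affidavit) holds, K gives O(not run_backup).
From O(not run_backup) and premise 9, O(not run_backup ⊃ not lower_boom), we obtain O(not lower_boom).
So O(not lower_boom) holds, i.e. lower_boom is forbidden. None of the other listed options is forbidden under the premises.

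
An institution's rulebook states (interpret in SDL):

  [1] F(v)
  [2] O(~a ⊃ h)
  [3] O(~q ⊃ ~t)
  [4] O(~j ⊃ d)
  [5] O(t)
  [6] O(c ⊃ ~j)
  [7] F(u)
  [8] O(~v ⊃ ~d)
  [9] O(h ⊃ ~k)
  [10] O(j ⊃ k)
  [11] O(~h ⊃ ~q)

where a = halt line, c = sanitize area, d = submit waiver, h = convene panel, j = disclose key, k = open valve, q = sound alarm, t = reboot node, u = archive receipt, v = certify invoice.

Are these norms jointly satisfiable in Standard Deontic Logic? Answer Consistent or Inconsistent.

Inconsistent

Premise 5 states O(t) outright.
Premise 3 is O(~q ⊃ ~t); contrapositively O(t ⊃ q). Since O(t) holds, K gives O(q).
The contrapositive of premise 11 (O(~h ⊃ ~q)) is O(q ⊃ h), and O(q) is already established, so O(h).
Premise 9 is O(h ⊃ ~k); since O(h), deontic closure gives O(~k).
The contrapositive of premise 10 (O(j ⊃ k)) is O(~k ⊃ ~j), and O(~k) is already established, so O(~j).
With premise 4, O(~j ⊃ d), the K-axiom yields O(d).
The contrapositive of premise 8 (O(~v ⊃ ~d)) is O(d ⊃ v), and O(d) is already established, so O(v).
But premise 1, F(v), means O(~v).
We now have both O(v) and O(~v) — v is simultaneously obligatory and forbidden, violating the D-axiom.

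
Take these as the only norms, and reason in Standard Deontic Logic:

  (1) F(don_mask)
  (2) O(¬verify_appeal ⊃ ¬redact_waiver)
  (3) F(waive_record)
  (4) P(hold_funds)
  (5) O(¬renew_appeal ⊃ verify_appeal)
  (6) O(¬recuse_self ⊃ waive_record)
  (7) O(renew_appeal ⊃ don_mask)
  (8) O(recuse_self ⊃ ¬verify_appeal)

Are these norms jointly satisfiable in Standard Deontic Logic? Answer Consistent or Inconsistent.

Inconsistent

Premise 1 is F(don_mask), i.e. O(¬don_mask).
Premise 7 is O(renew_appeal ⊃ don_mask); contrapositively O(¬don_mask ⊃ ¬renew_appeal). Since O(¬don_mask) holds, K gives O(¬renew_appeal).
From O(¬renew_appeal) and premise 5, O(¬renew_appeal ⊃ verify_appeal), we obtain O(verify_appeal).
Premise 8 is O(recuse_self ⊃ ¬verify_appeal); contrapositively O(verify_appeal ⊃ ¬recuse_self). Since O(verify_appeal) holds, K gives O(¬recuse_self).
With premise 6, O(¬recuse_self ⊃ waive_record), the K-axiom yields O(waive_record).
Yet premise 3 is F(waive_record), i.e. O(¬waive_record).
We now have both O(waive_record) and O(¬waive_record) — waive_record is simultaneously obligatory and forbidden, violating the D-axiom.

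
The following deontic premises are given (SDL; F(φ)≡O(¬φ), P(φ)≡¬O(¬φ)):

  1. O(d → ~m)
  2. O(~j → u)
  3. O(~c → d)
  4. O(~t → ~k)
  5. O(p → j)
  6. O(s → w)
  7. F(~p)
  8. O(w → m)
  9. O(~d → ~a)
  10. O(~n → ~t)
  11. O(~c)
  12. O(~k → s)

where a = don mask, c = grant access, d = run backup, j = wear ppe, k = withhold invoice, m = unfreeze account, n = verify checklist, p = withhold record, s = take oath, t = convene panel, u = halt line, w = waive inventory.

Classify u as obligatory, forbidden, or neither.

Neither

Premise 2 is O(~j → u), but O(~j) is not derivable from the premises, so it does not yield O(u).
No premise or chain of K-axiom applications forces O(u), and none forces O(~u). So u is neither obligatory nor forbidden under these norms.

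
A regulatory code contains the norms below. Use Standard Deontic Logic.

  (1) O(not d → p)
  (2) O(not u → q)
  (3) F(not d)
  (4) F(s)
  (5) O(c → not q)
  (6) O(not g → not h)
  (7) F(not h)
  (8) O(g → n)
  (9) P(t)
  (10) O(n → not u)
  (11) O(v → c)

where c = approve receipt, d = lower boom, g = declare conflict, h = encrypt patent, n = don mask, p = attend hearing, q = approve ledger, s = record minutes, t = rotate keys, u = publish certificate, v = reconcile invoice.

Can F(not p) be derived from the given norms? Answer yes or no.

Premise 1 is O(not d → p), but O(not d) is not derivable from the premises, so it does not yield O(p).
No other premise forces O(p). An ideal world satisfying every premise can still have not p true, so F(not p) is not derivable.

No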